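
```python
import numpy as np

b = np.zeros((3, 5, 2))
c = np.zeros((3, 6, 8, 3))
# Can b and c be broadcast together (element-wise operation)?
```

No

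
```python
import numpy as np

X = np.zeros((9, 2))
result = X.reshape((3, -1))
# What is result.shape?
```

(3, 6)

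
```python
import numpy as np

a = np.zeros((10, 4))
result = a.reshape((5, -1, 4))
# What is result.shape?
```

(5, 2, 4)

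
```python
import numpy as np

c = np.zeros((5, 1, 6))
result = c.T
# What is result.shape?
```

(6, 1, 5)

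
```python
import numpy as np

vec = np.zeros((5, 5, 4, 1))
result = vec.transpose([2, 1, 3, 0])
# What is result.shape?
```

(4, 5, 1, 5)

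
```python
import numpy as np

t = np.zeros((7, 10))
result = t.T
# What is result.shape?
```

(10, 7)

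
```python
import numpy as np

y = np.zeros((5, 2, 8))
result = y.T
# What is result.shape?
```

(8, 2, 5)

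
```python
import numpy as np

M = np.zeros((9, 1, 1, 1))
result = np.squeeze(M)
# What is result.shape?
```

(9,)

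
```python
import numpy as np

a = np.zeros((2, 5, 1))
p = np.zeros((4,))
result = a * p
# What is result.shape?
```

(2, 5, 4)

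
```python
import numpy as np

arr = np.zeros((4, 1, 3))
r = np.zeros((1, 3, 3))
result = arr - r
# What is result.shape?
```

(4, 3, 3)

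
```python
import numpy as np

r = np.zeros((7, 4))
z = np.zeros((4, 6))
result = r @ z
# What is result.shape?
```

(7, 6)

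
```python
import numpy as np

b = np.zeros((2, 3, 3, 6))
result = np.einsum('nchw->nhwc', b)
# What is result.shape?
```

(2, 3, 6, 3)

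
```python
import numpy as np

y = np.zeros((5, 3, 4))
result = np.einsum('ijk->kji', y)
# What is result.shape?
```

(4, 3, 5)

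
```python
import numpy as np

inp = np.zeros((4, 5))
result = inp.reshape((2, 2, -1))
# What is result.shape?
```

(2, 2, 5)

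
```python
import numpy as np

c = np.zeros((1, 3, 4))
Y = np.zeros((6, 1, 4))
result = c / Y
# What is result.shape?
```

(6, 3, 4)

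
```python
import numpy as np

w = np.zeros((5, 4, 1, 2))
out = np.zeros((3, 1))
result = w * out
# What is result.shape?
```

(5, 4, 3, 2)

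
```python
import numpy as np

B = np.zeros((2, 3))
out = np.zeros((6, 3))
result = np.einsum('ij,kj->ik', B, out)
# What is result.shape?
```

(2, 6)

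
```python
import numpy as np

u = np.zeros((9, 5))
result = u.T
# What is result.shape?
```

(5, 9)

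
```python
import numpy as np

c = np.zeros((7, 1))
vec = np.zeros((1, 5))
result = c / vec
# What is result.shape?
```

(7, 5)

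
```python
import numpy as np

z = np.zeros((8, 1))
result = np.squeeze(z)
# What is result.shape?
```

(8,)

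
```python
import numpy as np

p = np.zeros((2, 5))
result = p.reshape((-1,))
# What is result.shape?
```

(10,)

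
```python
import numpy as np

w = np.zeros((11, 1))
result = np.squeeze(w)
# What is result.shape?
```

(11,)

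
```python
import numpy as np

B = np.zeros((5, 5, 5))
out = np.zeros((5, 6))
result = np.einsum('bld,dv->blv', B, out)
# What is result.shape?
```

(5, 5, 6)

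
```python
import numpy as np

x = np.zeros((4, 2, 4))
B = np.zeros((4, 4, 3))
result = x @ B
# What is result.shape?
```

(4, 2, 3)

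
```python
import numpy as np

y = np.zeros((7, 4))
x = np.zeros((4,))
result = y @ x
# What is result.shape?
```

(7,)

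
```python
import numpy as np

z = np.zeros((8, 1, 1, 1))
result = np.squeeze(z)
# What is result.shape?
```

(8,)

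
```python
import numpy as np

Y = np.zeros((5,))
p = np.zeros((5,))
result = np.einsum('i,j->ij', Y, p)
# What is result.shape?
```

(5, 5)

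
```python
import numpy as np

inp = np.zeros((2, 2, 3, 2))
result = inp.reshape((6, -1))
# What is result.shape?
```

(6, 4)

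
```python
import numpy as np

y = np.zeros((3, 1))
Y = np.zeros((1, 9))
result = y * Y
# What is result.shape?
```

(3, 9)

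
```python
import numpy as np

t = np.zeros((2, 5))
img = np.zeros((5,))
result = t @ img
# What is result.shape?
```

(2,)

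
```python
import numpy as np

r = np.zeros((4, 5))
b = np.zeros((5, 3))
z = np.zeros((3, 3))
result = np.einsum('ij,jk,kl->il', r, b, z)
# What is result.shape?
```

(4, 3)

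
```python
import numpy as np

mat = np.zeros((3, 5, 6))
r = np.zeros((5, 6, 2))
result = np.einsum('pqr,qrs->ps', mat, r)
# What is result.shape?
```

(3, 2)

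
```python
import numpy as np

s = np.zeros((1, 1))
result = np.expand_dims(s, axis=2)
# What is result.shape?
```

(1, 1, 1)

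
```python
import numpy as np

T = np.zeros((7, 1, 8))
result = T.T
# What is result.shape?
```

(8, 1, 7)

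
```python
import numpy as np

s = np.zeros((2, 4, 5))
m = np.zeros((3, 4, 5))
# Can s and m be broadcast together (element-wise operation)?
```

No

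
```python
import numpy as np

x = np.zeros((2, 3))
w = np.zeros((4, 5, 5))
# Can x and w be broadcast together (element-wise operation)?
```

No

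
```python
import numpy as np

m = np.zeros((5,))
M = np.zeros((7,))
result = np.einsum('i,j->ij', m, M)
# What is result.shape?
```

(5, 7)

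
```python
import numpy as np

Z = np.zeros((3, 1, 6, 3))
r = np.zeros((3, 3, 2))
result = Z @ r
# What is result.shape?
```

(3, 3, 6, 2)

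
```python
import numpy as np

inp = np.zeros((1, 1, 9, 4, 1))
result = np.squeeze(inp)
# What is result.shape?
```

(9, 4)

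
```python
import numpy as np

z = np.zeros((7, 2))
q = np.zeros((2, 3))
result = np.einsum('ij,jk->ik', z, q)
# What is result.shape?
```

(7, 3)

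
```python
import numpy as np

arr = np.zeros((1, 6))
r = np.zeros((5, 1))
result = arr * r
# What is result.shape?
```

(5, 6)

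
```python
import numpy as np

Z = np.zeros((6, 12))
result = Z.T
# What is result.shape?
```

(12, 6)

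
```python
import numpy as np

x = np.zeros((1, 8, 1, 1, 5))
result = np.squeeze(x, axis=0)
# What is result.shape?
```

(8, 1, 1, 5)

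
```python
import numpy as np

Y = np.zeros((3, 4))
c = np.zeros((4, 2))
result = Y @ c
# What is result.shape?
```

(3, 2)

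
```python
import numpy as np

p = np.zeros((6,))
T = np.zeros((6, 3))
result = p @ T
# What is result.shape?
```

(3,)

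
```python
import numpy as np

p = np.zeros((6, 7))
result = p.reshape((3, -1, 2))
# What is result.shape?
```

(3, 7, 2)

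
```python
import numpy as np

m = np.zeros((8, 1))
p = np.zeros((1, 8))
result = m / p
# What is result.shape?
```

(8, 8)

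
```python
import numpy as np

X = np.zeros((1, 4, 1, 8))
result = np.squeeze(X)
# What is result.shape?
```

(4, 8)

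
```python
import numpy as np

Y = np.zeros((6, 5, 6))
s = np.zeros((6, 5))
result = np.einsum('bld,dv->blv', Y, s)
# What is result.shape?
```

(6, 5, 5)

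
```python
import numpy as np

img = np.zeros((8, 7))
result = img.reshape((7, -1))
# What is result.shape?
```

(7, 8)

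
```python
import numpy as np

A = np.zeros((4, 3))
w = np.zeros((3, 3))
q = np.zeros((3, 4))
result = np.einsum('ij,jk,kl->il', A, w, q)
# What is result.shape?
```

(4, 4)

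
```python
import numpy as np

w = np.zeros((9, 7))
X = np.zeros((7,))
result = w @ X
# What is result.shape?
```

(9,)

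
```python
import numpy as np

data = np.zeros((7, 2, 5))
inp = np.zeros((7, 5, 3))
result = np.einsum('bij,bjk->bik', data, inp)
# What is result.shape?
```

(7, 2, 3)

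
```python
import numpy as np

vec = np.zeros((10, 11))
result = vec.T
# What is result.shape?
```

(11, 10)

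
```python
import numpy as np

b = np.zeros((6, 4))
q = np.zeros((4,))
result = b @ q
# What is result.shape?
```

(6,)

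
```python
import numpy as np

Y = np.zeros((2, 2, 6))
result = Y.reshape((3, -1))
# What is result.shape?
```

(3, 8)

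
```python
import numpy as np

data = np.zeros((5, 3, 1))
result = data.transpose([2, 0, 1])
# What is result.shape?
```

(1, 5, 3)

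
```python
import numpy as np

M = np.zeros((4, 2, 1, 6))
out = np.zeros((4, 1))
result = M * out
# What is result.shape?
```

(4, 2, 4, 6)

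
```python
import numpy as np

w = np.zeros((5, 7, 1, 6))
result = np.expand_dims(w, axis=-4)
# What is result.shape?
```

(5, 1, 7, 1, 6)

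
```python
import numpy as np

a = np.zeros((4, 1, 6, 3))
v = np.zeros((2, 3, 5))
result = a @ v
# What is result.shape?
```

(4, 2, 6, 5)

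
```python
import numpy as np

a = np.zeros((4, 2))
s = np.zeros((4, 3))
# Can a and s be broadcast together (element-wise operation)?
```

No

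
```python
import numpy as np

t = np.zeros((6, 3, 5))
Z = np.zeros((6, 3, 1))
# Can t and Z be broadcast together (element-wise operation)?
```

Yes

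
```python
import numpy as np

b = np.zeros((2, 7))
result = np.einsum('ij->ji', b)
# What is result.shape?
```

(7, 2)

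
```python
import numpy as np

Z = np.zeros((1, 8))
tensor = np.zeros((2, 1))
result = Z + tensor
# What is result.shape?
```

(2, 8)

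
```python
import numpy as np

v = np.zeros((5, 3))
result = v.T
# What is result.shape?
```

(3, 5)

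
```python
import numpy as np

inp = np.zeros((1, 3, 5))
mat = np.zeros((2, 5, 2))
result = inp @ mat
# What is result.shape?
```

(2, 3, 2)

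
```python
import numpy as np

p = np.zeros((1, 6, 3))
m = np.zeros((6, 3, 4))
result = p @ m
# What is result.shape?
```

(6, 6, 4)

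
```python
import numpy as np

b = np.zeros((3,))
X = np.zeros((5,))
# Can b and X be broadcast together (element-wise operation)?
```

No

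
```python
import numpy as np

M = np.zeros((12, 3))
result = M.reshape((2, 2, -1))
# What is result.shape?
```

(2, 2, 9)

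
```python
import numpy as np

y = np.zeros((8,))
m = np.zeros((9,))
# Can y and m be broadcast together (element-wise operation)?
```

No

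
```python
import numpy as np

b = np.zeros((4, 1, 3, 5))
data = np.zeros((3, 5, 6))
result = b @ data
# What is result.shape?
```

(4, 3, 3, 6)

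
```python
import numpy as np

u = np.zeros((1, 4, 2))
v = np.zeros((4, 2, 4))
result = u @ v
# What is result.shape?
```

(4, 4, 4)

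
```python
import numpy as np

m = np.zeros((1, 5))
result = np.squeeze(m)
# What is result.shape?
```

(5,)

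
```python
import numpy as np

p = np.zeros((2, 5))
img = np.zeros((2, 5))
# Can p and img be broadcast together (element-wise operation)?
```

Yes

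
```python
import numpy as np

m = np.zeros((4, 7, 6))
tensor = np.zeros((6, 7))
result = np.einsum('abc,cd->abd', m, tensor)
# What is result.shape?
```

(4, 7, 7)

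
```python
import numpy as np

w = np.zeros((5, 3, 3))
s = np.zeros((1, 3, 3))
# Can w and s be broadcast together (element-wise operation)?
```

Yes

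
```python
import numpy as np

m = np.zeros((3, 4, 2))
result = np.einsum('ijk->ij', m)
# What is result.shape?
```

(3, 4)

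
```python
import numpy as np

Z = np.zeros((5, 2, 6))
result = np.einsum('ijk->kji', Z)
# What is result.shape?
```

(6, 2, 5)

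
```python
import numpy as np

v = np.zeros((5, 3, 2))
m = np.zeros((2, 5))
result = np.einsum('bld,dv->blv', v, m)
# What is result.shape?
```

(5, 3, 5)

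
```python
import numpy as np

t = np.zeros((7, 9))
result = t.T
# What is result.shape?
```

(9, 7)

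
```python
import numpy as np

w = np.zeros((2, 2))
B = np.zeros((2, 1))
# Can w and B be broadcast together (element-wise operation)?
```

Yes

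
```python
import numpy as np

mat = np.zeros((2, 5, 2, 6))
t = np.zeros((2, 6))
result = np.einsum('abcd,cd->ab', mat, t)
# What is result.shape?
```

(2, 5)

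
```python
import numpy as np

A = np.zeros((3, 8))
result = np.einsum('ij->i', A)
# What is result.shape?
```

(3,)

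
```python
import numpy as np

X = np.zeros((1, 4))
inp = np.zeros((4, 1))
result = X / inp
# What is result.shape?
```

(4, 4)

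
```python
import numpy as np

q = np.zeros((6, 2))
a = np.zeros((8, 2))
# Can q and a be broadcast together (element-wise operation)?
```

No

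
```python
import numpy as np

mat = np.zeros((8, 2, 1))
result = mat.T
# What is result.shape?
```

(1, 2, 8)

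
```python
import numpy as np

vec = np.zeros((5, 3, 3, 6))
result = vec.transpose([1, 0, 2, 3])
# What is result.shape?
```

(3, 5, 3, 6)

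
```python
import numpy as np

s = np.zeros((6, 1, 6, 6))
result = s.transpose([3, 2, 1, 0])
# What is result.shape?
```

(6, 6, 1, 6)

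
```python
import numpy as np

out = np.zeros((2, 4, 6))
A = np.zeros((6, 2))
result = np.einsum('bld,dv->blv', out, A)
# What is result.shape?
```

(2, 4, 2)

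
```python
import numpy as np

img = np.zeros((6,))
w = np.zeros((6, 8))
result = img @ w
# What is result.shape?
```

(8,)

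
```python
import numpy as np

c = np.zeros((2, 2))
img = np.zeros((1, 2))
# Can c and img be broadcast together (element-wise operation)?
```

Yes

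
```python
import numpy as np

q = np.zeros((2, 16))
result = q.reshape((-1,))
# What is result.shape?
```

(32,)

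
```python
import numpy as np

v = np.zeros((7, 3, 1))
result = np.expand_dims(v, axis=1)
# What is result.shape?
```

(7, 1, 3, 1)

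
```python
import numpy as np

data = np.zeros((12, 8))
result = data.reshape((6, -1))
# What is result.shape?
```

(6, 16)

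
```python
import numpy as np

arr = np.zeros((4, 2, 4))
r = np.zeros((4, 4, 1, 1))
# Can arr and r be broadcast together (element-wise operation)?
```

Yes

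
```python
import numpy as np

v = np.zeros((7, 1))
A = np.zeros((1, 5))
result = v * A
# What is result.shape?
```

(7, 5)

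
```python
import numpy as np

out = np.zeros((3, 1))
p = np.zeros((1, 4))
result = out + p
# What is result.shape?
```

(3, 4)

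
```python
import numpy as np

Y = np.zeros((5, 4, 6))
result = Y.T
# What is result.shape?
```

(6, 4, 5)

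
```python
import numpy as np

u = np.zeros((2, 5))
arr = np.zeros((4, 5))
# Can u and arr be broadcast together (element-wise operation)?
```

No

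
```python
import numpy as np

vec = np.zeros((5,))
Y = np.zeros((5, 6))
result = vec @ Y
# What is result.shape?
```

(6,)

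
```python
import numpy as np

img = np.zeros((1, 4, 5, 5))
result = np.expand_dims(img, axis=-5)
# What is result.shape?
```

(1, 1, 4, 5, 5)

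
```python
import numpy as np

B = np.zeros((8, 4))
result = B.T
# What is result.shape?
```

(4, 8)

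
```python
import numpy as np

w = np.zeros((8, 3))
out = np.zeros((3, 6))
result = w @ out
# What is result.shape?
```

(8, 6)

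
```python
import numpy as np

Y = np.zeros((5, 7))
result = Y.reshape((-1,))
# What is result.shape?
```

(35,)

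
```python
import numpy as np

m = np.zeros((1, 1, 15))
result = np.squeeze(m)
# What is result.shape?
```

(15,)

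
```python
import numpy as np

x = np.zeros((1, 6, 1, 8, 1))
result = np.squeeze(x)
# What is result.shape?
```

(6, 8)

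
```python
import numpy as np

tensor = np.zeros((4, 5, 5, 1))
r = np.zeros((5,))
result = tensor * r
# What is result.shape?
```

(4, 5, 5, 5)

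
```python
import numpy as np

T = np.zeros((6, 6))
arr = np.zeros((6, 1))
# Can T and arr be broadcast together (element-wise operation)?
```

Yes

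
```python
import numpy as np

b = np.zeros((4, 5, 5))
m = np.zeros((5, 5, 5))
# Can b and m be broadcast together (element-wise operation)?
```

No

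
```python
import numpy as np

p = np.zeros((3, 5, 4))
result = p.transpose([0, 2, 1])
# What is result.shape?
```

(3, 4, 5)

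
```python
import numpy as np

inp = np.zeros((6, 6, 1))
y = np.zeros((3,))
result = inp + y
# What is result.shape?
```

(6, 6, 3)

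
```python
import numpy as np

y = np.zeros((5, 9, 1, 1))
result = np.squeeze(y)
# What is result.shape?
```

(5, 9)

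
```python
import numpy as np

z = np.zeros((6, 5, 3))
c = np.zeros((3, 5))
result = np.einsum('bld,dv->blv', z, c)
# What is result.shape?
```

(6, 5, 5)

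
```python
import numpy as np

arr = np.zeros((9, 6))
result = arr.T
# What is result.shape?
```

(6, 9)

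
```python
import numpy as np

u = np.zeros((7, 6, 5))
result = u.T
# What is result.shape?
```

(5, 6, 7)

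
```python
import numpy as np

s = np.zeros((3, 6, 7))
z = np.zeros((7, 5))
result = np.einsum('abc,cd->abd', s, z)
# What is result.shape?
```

(3, 6, 5)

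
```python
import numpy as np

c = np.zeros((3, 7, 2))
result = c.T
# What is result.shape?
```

(2, 7, 3)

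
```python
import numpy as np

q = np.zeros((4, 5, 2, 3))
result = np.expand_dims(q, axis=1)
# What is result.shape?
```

(4, 1, 5, 2, 3)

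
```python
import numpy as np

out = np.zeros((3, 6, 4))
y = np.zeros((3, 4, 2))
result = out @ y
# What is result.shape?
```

(3, 6, 2)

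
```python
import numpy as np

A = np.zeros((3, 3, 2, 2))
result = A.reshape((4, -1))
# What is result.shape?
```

(4, 9)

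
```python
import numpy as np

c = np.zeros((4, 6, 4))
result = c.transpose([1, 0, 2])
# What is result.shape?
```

(6, 4, 4)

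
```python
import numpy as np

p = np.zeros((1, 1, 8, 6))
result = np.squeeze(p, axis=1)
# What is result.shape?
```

(1, 8, 6)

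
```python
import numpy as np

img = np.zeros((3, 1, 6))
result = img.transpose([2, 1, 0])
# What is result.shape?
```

(6, 1, 3)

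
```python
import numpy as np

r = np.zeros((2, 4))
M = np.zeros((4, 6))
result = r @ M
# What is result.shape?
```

(2, 6)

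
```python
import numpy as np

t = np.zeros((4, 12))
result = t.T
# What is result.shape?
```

(12, 4)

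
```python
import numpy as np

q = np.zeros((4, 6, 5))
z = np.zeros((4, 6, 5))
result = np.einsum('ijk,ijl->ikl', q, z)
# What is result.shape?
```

(4, 5, 5)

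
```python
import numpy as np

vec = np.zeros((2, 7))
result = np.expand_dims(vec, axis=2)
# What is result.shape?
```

(2, 7, 1)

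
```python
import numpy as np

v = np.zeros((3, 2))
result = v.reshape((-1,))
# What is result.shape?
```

(6,)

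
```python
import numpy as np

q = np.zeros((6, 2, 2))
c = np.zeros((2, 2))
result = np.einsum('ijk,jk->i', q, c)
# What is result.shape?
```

(6,)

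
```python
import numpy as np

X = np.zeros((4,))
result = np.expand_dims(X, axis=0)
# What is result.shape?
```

(1, 4)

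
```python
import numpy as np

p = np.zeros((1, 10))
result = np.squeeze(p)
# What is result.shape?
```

(10,)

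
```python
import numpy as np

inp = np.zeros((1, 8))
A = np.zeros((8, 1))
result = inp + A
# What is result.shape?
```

(8, 8)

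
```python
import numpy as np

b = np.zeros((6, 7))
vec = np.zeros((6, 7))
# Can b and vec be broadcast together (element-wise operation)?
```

Yes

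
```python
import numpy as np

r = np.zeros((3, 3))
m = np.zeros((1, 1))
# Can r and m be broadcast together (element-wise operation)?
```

Yes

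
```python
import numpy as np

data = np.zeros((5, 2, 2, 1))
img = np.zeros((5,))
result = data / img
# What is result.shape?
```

(5, 2, 2, 5)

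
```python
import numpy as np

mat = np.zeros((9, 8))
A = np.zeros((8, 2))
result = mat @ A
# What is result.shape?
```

(9, 2)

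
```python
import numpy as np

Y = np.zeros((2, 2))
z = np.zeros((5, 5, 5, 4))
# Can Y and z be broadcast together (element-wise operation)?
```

No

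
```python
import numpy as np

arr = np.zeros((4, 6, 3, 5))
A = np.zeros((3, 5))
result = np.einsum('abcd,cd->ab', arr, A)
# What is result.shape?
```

(4, 6)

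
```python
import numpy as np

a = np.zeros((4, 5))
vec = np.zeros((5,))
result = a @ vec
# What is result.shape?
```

(4,)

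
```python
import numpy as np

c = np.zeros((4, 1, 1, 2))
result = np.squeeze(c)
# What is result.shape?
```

(4, 2)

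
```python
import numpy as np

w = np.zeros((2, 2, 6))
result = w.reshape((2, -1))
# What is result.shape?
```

(2, 12)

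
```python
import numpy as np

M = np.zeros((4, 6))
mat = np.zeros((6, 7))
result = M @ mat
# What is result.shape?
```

(4, 7)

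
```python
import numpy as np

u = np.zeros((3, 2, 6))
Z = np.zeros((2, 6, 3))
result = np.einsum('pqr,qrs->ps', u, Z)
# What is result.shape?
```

(3, 3)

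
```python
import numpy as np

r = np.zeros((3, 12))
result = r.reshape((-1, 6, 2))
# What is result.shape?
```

(3, 6, 2)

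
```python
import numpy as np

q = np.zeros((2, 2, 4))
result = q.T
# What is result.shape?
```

(4, 2, 2)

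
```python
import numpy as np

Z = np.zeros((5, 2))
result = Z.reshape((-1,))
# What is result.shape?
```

(10,)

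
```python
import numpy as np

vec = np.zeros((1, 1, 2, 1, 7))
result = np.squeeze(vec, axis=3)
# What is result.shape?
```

(1, 1, 2, 7)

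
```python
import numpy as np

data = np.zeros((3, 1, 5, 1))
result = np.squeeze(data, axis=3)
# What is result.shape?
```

(3, 1, 5)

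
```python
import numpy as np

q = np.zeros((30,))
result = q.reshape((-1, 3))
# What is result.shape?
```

(10, 3)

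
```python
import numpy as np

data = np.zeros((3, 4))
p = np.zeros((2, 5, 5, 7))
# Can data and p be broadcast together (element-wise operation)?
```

No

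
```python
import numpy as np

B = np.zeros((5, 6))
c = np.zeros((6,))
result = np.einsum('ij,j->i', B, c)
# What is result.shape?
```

(5,)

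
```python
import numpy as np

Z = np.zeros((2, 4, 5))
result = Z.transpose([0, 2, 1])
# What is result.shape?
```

(2, 5, 4)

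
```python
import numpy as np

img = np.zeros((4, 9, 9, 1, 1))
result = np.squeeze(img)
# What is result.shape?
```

(4, 9, 9)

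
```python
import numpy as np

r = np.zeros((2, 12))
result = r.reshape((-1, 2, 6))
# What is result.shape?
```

(2, 2, 6)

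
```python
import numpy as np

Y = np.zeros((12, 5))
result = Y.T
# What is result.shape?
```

(5, 12)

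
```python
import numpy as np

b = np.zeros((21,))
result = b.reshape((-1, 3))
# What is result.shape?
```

(7, 3)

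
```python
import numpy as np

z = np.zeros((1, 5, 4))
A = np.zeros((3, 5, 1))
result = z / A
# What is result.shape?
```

(3, 5, 4)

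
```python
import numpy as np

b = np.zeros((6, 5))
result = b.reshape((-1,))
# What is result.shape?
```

(30,)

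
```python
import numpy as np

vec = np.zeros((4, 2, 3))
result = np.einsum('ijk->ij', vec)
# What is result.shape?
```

(4, 2)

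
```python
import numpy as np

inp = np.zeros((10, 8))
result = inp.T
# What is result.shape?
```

(8, 10)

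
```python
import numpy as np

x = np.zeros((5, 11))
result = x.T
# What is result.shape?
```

(11, 5)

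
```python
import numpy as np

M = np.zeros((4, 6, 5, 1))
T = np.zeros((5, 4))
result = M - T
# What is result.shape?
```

(4, 6, 5, 4)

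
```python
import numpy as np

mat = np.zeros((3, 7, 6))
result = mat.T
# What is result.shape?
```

(6, 7, 3)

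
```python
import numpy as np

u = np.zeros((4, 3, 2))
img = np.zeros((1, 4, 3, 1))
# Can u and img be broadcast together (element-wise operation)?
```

Yes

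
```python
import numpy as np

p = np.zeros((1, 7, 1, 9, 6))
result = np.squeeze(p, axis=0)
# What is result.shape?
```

(7, 1, 9, 6)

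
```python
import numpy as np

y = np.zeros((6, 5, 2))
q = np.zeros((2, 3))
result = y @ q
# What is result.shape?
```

(6, 5, 3)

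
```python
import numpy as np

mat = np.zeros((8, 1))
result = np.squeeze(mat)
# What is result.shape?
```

(8,)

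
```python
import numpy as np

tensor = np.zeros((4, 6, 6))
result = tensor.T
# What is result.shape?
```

(6, 6, 4)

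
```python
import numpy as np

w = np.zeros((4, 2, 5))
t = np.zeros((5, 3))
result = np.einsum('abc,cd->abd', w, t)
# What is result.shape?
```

(4, 2, 3)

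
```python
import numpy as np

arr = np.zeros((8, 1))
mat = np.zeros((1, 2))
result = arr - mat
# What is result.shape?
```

(8, 2)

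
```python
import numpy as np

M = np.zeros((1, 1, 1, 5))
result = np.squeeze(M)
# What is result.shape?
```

(5,)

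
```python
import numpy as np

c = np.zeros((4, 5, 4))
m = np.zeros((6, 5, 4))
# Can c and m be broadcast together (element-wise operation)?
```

No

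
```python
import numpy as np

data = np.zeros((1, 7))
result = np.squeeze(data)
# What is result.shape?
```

(7,)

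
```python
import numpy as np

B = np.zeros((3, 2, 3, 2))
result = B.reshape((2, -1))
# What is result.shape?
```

(2, 18)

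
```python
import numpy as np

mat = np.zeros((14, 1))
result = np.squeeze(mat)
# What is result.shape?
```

(14,)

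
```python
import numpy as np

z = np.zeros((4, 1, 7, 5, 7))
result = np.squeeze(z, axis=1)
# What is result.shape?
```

(4, 7, 5, 7)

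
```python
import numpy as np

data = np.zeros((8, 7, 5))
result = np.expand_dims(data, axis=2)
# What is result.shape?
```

(8, 7, 1, 5)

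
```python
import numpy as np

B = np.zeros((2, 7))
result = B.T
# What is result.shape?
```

(7, 2)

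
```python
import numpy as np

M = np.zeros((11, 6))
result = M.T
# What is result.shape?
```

(6, 11)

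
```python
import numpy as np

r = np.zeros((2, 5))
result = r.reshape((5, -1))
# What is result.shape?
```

(5, 2)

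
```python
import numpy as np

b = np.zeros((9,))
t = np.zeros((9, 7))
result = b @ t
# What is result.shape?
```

(7,)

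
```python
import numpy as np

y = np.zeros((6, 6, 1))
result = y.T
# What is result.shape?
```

(1, 6, 6)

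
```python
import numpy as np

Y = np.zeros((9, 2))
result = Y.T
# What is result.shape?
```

(2, 9)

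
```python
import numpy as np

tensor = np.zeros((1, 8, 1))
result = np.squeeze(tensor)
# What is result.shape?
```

(8,)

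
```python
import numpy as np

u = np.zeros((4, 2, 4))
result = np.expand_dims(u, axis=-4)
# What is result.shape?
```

(1, 4, 2, 4)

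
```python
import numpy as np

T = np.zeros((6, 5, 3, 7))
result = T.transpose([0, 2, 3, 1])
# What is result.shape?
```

(6, 3, 7, 5)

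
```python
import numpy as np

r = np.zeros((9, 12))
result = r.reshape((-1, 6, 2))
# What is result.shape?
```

(9, 6, 2)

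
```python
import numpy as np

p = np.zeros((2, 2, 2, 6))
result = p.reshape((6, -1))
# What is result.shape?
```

(6, 8)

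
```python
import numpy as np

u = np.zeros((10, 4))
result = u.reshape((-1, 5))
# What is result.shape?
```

(8, 5)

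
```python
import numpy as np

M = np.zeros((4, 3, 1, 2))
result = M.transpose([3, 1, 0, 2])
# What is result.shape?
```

(2, 3, 4, 1)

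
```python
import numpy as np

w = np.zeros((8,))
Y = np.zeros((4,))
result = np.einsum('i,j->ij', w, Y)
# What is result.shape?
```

(8, 4)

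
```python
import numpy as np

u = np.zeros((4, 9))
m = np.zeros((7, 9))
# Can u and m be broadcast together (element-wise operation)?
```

No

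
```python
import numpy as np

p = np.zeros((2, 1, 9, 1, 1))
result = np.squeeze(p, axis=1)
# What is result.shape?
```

(2, 9, 1, 1)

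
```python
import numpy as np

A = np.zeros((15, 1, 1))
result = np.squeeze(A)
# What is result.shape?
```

(15,)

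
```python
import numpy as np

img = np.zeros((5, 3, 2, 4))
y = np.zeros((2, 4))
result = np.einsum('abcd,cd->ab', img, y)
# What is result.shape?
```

(5, 3)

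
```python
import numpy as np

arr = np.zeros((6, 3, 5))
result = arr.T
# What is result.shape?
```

(5, 3, 6)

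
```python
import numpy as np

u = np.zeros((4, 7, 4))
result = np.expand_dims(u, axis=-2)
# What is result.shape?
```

(4, 7, 1, 4)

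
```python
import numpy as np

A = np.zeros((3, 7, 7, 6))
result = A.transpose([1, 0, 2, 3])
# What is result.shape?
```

(7, 3, 7, 6)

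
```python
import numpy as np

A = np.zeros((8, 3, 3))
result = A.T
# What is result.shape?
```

(3, 3, 8)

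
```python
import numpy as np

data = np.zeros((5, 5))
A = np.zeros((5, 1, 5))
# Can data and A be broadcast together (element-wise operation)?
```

Yes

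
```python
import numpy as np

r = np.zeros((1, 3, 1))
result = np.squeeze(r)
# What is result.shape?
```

(3,)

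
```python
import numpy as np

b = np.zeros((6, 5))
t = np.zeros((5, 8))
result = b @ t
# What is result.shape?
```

(6, 8)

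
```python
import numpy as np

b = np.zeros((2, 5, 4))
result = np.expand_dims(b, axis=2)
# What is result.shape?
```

(2, 5, 1, 4)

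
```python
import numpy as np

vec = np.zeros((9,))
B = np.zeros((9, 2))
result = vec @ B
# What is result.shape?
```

(2,)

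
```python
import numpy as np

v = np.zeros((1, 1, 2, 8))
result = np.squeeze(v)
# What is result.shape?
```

(2, 8)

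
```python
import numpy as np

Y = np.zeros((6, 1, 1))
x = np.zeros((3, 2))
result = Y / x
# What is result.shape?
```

(6, 3, 2)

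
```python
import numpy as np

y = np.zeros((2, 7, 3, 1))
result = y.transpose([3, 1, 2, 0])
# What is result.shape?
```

(1, 7, 3, 2)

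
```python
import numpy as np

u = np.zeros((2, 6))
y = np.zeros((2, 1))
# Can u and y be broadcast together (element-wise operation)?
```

Yes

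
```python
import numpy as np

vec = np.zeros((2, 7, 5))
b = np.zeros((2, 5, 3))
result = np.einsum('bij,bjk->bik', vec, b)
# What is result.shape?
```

(2, 7, 3)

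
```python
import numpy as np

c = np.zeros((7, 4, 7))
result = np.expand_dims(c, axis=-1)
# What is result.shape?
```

(7, 4, 7, 1)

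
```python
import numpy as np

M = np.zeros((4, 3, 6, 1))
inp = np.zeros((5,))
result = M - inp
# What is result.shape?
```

(4, 3, 6, 5)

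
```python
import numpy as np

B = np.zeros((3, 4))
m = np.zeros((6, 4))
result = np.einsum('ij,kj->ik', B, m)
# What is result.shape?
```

(3, 6)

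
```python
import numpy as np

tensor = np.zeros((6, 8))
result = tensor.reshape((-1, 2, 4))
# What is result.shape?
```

(6, 2, 4)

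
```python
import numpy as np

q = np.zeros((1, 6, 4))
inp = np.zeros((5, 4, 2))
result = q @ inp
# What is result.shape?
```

(5, 6, 2)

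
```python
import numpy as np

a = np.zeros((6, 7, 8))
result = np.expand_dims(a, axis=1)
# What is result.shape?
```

(6, 1, 7, 8)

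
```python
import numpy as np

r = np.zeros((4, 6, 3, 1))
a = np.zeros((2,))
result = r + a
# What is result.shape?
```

(4, 6, 3, 2)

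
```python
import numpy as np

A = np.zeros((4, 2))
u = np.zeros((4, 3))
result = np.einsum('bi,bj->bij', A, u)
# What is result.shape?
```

(4, 2, 3)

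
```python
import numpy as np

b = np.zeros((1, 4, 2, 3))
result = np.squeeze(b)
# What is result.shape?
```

(4, 2, 3)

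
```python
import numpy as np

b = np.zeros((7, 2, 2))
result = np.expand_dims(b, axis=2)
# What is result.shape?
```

(7, 2, 1, 2)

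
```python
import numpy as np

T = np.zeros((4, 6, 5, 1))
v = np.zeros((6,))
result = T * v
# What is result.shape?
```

(4, 6, 5, 6)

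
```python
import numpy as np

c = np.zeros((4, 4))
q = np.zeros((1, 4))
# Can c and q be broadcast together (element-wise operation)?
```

Yes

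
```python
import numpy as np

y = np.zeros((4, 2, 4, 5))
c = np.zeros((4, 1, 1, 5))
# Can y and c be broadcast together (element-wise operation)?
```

Yes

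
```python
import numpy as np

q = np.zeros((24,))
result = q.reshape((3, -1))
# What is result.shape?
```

(3, 8)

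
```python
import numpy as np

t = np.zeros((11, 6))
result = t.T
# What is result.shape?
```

(6, 11)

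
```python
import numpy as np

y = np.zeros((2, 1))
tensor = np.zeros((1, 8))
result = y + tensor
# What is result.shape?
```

(2, 8)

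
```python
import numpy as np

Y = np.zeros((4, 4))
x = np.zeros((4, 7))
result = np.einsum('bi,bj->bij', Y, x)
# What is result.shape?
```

(4, 4, 7)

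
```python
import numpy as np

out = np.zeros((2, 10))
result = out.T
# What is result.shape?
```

(10, 2)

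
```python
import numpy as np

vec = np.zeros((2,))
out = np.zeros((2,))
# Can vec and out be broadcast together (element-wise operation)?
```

Yes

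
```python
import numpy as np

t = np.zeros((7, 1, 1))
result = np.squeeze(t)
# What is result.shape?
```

(7,)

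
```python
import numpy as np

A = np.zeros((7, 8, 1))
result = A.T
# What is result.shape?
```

(1, 8, 7)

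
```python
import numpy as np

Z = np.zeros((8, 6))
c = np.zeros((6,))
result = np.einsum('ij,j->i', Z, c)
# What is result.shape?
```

(8,)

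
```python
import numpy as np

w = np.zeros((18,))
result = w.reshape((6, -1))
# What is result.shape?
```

(6, 3)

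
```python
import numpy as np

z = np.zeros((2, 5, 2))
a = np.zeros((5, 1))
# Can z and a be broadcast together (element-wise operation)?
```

Yes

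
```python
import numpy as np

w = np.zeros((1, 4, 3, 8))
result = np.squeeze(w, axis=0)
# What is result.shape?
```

(4, 3, 8)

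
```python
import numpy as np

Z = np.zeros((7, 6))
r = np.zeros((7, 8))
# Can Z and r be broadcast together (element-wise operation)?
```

No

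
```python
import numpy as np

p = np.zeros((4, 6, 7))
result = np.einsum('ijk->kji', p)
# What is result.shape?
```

(7, 6, 4)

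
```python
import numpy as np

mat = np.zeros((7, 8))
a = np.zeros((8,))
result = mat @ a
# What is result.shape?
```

(7,)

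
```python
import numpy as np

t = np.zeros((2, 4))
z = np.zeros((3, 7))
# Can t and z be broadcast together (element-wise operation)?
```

No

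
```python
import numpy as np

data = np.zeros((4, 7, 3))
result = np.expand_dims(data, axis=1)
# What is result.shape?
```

(4, 1, 7, 3)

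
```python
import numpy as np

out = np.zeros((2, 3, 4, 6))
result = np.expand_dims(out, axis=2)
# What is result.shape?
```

(2, 3, 1, 4, 6)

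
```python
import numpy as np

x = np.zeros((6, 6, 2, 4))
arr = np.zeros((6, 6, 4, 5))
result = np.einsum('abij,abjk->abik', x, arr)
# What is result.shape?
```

(6, 6, 2, 5)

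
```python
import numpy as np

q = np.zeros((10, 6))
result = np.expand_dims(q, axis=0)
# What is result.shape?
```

(1, 10, 6)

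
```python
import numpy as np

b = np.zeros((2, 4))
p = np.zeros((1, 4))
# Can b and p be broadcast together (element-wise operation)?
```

Yes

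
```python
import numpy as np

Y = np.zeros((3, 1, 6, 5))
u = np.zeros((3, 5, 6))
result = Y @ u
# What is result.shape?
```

(3, 3, 6, 6)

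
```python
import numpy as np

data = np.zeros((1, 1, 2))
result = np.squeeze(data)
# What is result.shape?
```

(2,)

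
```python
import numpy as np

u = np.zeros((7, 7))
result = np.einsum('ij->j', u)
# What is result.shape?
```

(7,)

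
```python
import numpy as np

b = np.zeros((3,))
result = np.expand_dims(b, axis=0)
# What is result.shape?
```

(1, 3)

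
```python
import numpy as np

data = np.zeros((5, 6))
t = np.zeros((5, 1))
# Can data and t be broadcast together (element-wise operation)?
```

Yes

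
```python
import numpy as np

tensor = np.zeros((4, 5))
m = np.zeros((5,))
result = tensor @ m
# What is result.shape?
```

(4,)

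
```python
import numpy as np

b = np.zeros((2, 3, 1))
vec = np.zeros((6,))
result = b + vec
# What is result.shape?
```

(2, 3, 6)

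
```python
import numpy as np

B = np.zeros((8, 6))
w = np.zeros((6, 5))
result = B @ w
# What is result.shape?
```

(8, 5)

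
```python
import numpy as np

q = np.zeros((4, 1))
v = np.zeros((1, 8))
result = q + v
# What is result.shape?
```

(4, 8)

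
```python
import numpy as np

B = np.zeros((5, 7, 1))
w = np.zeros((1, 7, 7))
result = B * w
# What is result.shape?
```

(5, 7, 7)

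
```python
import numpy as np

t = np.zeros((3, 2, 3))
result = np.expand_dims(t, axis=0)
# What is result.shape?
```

(1, 3, 2, 3)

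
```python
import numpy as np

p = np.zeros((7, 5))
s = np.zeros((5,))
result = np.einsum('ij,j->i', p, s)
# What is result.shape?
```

(7,)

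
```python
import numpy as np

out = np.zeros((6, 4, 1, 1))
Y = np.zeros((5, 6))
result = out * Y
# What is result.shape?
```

(6, 4, 5, 6)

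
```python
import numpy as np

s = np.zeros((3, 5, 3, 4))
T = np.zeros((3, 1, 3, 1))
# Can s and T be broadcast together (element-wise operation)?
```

Yes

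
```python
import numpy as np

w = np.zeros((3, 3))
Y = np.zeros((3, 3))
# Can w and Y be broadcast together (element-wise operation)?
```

Yes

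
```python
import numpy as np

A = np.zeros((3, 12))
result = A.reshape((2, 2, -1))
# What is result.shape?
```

(2, 2, 9)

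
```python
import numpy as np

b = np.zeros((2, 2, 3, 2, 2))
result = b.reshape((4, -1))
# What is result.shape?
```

(4, 12)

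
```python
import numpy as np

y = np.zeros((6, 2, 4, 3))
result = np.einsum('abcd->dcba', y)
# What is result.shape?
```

(3, 4, 2, 6)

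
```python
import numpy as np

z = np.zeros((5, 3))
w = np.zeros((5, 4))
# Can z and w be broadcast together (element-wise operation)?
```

No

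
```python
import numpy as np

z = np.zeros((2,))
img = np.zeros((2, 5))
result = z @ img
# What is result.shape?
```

(5,)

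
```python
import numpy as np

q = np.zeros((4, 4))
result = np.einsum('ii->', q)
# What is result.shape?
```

()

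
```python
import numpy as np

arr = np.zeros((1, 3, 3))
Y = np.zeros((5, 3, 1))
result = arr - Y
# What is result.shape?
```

(5, 3, 3)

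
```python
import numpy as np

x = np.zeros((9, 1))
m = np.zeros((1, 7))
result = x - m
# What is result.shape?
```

(9, 7)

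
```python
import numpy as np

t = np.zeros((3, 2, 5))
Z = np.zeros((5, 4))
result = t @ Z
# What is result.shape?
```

(3, 2, 4)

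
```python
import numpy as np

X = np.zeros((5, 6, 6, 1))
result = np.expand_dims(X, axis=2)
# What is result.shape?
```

(5, 6, 1, 6, 1)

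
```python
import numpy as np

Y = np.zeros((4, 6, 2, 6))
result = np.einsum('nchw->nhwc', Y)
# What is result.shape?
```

(4, 2, 6, 6)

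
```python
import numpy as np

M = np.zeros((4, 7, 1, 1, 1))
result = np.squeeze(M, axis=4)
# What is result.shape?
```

(4, 7, 1, 1)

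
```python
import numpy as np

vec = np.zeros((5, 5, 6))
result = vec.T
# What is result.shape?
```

(6, 5, 5)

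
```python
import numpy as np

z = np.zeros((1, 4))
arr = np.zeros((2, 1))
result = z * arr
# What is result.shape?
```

(2, 4)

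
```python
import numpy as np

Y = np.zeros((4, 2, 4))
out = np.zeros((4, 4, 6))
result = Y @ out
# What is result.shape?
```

(4, 2, 6)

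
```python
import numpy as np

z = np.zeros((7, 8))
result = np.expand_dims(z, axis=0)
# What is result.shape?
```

(1, 7, 8)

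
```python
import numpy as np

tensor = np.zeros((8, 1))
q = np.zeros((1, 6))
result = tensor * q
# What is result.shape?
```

(8, 6)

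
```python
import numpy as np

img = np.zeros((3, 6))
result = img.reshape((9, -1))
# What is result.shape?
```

(9, 2)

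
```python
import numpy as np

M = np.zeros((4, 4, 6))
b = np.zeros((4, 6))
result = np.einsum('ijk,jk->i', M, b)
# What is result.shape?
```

(4,)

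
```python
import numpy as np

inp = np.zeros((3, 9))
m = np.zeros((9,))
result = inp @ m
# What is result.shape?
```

(3,)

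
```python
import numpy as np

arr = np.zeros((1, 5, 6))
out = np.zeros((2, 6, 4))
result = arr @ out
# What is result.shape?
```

(2, 5, 4)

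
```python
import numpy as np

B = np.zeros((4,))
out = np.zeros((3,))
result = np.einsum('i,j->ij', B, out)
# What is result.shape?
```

(4, 3)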